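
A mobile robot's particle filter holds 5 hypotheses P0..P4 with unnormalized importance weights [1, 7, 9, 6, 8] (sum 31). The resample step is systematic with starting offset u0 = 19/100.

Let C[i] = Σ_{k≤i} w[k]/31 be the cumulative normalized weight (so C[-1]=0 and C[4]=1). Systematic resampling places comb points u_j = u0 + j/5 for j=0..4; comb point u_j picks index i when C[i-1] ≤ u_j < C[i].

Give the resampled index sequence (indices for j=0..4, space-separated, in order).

C = [1/31, 8/31, 17/31, 23/31, 1]
j=0: u_0=19/100 ∈ [1/31, 8/31) → index 1
j=1: u_1=39/100 ∈ [8/31, 17/31) → index 2
j=2: u_2=59/100 ∈ [17/31, 23/31) → index 3
j=3: u_3=79/100 ∈ [23/31, 1) → index 4
j=4: u_4=99/100 ∈ [23/31, 1) → index 4

1 2 3 4 4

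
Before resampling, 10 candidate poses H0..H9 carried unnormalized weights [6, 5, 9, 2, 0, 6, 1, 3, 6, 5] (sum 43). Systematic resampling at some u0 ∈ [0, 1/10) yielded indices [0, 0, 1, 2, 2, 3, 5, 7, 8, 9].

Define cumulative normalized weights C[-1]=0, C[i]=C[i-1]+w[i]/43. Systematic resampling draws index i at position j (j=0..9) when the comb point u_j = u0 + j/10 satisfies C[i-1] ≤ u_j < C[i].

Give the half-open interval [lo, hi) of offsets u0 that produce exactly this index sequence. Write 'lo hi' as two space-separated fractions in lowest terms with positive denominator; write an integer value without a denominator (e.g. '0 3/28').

0 1/86

C = [6/43, 11/43, 20/43, 22/43, 22/43, 28/43, 29/43, 32/43, 38/43, 1]
j=0 picked index 0: u0 ∈ [0, 6/43)
j=1 picked index 0: u0 ∈ [-1/10, 17/430)
j=2 picked index 1: u0 ∈ [-13/215, 12/215)
j=3 picked index 2: u0 ∈ [-19/430, 71/430)
j=4 picked index 2: u0 ∈ [-31/215, 14/215)
j=5 picked index 3: u0 ∈ [-3/86, 1/86)
j=6 picked index 5: u0 ∈ [-19/215, 11/215)
j=7 picked index 7: u0 ∈ [-11/430, 19/430)
j=8 picked index 8: u0 ∈ [-12/215, 18/215)
j=9 picked index 9: u0 ∈ [-7/430, 1/10)
intersection: [0, 1/86)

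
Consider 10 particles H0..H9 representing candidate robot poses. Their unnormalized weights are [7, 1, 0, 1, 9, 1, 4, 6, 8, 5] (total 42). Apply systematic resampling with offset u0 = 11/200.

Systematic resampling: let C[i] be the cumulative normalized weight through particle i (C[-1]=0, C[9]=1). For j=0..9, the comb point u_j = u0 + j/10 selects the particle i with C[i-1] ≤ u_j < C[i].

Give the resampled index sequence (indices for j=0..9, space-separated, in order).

0 0 4 4 6 7 7 8 8 9

C = [1/6, 4/21, 4/21, 3/14, 3/7, 19/42, 23/42, 29/42, 37/42, 1]
j=0: u_0=11/200 ∈ [0, 1/6) → index 0
j=1: u_1=31/200 ∈ [0, 1/6) → index 0
j=2: u_2=51/200 ∈ [3/14, 3/7) → index 4
j=3: u_3=71/200 ∈ [3/14, 3/7) → index 4
j=4: u_4=91/200 ∈ [19/42, 23/42) → index 6
j=5: u_5=111/200 ∈ [23/42, 29/42) → index 7
j=6: u_6=131/200 ∈ [23/42, 29/42) → index 7
j=7: u_7=151/200 ∈ [29/42, 37/42) → index 8
j=8: u_8=171/200 ∈ [29/42, 37/42) → index 8
j=9: u_9=191/200 ∈ [37/42, 1) → index 9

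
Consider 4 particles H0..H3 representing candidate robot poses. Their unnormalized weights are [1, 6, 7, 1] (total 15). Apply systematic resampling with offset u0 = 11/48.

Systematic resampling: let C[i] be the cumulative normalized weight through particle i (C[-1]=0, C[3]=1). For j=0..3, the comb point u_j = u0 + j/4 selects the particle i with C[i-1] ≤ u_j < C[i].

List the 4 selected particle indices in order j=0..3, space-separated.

1 2 2 3

C = [1/15, 7/15, 14/15, 1]
j=0: u_0=11/48 ∈ [1/15, 7/15) → index 1
j=1: u_1=23/48 ∈ [7/15, 14/15) → index 2
j=2: u_2=35/48 ∈ [7/15, 14/15) → index 2
j=3: u_3=47/48 ∈ [14/15, 1) → index 3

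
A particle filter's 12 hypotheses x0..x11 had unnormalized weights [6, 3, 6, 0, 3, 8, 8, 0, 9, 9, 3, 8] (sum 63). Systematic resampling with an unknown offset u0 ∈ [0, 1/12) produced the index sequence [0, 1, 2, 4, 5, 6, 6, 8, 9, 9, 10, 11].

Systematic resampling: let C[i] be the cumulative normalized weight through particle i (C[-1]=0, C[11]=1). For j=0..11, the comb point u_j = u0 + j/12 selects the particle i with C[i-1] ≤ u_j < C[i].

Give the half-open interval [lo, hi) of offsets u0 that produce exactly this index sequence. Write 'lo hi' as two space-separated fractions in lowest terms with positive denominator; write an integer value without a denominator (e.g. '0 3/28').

1/63 1/28

C = [2/21, 1/7, 5/21, 5/21, 2/7, 26/63, 34/63, 34/63, 43/63, 52/63, 55/63, 1]
j=0 picked index 0: u0 ∈ [0, 2/21)
j=1 picked index 1: u0 ∈ [1/84, 5/84)
j=2 picked index 2: u0 ∈ [-1/42, 1/14)
j=3 picked index 4: u0 ∈ [-1/84, 1/28)
j=4 picked index 5: u0 ∈ [-1/21, 5/63)
j=5 picked index 6: u0 ∈ [-1/252, 31/252)
j=6 picked index 6: u0 ∈ [-11/126, 5/126)
j=7 picked index 8: u0 ∈ [-11/252, 25/252)
j=8 picked index 9: u0 ∈ [1/63, 10/63)
j=9 picked index 9: u0 ∈ [-17/252, 19/252)
j=10 picked index 10: u0 ∈ [-1/126, 5/126)
j=11 picked index 11: u0 ∈ [-11/252, 1/12)
intersection: [1/63, 1/28)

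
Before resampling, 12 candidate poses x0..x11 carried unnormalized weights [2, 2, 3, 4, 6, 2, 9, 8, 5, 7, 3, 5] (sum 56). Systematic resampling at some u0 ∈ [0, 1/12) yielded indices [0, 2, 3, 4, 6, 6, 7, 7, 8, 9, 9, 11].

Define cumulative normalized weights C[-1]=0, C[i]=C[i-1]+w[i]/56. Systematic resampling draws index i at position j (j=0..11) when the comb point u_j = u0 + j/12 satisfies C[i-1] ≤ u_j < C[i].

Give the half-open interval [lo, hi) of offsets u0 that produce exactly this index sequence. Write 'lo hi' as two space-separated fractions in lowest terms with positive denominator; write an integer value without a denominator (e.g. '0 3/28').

C = [1/28, 1/14, 1/8, 11/56, 17/56, 19/56, 1/2, 9/14, 41/56, 6/7, 51/56, 1]
j=0 picked index 0: u0 ∈ [0, 1/28)
j=1 picked index 2: u0 ∈ [-1/84, 1/24)
j=2 picked index 3: u0 ∈ [-1/24, 5/168)
j=3 picked index 4: u0 ∈ [-3/56, 3/56)
j=4 picked index 6: u0 ∈ [1/168, 1/6)
j=5 picked index 6: u0 ∈ [-13/168, 1/12)
j=6 picked index 7: u0 ∈ [0, 1/7)
j=7 picked index 7: u0 ∈ [-1/12, 5/84)
j=8 picked index 8: u0 ∈ [-1/42, 11/168)
j=9 picked index 9: u0 ∈ [-1/56, 3/28)
j=10 picked index 9: u0 ∈ [-17/168, 1/42)
j=11 picked index 11: u0 ∈ [-1/168, 1/12)
intersection: [1/168, 1/42)

1/168 1/42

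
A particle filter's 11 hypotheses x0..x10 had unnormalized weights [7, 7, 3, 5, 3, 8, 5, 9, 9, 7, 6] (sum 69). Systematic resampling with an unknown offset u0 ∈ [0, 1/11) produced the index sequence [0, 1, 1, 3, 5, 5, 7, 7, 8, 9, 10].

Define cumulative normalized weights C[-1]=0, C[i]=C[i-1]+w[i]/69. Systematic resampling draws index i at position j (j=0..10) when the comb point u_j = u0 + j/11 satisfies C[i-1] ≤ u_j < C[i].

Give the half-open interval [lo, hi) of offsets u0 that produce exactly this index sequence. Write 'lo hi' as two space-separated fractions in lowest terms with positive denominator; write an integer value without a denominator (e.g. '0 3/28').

8/759 16/759

C = [7/69, 14/69, 17/69, 22/69, 25/69, 11/23, 38/69, 47/69, 56/69, 21/23, 1]
j=0 picked index 0: u0 ∈ [0, 7/69)
j=1 picked index 1: u0 ∈ [8/759, 85/759)
j=2 picked index 1: u0 ∈ [-61/759, 16/759)
j=3 picked index 3: u0 ∈ [-20/759, 35/759)
j=4 picked index 5: u0 ∈ [-1/759, 29/253)
j=5 picked index 5: u0 ∈ [-70/759, 6/253)
j=6 picked index 7: u0 ∈ [4/759, 103/759)
j=7 picked index 7: u0 ∈ [-65/759, 34/759)
j=8 picked index 8: u0 ∈ [-35/759, 64/759)
j=9 picked index 9: u0 ∈ [-5/759, 24/253)
j=10 picked index 10: u0 ∈ [1/253, 1/11)
intersection: [8/759, 16/759)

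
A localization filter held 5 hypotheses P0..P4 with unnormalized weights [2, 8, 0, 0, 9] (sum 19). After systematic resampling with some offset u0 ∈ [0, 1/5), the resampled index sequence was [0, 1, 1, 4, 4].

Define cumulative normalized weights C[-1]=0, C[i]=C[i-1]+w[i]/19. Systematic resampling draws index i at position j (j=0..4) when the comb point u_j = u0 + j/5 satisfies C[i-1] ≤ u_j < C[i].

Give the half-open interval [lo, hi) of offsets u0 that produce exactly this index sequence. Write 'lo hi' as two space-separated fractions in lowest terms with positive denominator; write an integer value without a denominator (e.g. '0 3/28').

0 2/19

C = [2/19, 10/19, 10/19, 10/19, 1]
j=0 picked index 0: u0 ∈ [0, 2/19)
j=1 picked index 1: u0 ∈ [-9/95, 31/95)
j=2 picked index 1: u0 ∈ [-28/95, 12/95)
j=3 picked index 4: u0 ∈ [-7/95, 2/5)
j=4 picked index 4: u0 ∈ [-26/95, 1/5)
intersection: [0, 2/19)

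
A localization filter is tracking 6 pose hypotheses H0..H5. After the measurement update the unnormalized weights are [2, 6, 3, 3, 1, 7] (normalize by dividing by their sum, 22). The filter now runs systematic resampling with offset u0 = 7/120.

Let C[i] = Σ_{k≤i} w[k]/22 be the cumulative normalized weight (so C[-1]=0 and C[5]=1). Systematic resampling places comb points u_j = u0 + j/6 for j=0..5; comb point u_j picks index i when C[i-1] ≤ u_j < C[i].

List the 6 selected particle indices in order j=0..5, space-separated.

0 1 2 3 5 5

C = [1/11, 4/11, 1/2, 7/11, 15/22, 1]
j=0: u_0=7/120 ∈ [0, 1/11) → index 0
j=1: u_1=9/40 ∈ [1/11, 4/11) → index 1
j=2: u_2=47/120 ∈ [4/11, 1/2) → index 2
j=3: u_3=67/120 ∈ [1/2, 7/11) → index 3
j=4: u_4=29/40 ∈ [15/22, 1) → index 5
j=5: u_5=107/120 ∈ [15/22, 1) → index 5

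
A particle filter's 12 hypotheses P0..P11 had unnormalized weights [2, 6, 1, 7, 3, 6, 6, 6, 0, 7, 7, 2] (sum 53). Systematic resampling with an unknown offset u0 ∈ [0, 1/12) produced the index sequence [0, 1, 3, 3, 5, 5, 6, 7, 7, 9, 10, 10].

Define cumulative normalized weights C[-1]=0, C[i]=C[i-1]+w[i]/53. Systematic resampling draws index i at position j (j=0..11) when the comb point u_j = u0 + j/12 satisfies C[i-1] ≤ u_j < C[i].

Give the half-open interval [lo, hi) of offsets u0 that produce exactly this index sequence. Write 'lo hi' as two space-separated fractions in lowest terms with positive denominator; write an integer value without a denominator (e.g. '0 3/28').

C = [2/53, 8/53, 9/53, 16/53, 19/53, 25/53, 31/53, 37/53, 37/53, 44/53, 51/53, 1]
j=0 picked index 0: u0 ∈ [0, 2/53)
j=1 picked index 1: u0 ∈ [-29/636, 43/636)
j=2 picked index 3: u0 ∈ [1/318, 43/318)
j=3 picked index 3: u0 ∈ [-17/212, 11/212)
j=4 picked index 5: u0 ∈ [4/159, 22/159)
j=5 picked index 5: u0 ∈ [-37/636, 35/636)
j=6 picked index 6: u0 ∈ [-3/106, 9/106)
j=7 picked index 7: u0 ∈ [1/636, 73/636)
j=8 picked index 7: u0 ∈ [-13/159, 5/159)
j=9 picked index 9: u0 ∈ [-11/212, 17/212)
j=10 picked index 10: u0 ∈ [-1/318, 41/318)
j=11 picked index 10: u0 ∈ [-55/636, 29/636)
intersection: [4/159, 5/159)

4/159 5/159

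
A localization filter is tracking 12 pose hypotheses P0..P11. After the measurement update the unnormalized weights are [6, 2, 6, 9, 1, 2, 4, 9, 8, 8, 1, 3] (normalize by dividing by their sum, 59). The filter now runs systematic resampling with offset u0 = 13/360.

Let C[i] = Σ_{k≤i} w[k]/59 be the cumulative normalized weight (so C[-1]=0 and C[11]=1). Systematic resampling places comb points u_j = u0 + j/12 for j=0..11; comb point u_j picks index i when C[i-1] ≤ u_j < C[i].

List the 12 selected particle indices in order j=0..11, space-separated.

0 1 2 3 3 6 7 7 8 8 9 11

C = [6/59, 8/59, 14/59, 23/59, 24/59, 26/59, 30/59, 39/59, 47/59, 55/59, 56/59, 1]
j=0: u_0=13/360 ∈ [0, 6/59) → index 0
j=1: u_1=43/360 ∈ [6/59, 8/59) → index 1
j=2: u_2=73/360 ∈ [8/59, 14/59) → index 2
j=3: u_3=103/360 ∈ [14/59, 23/59) → index 3
j=4: u_4=133/360 ∈ [14/59, 23/59) → index 3
j=5: u_5=163/360 ∈ [26/59, 30/59) → index 6
j=6: u_6=193/360 ∈ [30/59, 39/59) → index 7
j=7: u_7=223/360 ∈ [30/59, 39/59) → index 7
j=8: u_8=253/360 ∈ [39/59, 47/59) → index 8
j=9: u_9=283/360 ∈ [39/59, 47/59) → index 8
j=10: u_10=313/360 ∈ [47/59, 55/59) → index 9
j=11: u_11=343/360 ∈ [56/59, 1) → index 11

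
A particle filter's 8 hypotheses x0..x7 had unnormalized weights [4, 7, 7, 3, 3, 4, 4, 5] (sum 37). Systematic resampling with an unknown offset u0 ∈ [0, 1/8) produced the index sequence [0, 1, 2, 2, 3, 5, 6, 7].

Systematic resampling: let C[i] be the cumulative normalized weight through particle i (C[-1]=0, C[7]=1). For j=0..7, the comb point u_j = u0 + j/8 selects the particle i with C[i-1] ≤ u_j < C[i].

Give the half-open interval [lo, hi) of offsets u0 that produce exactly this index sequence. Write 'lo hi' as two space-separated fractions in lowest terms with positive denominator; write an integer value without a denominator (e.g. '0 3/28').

C = [4/37, 11/37, 18/37, 21/37, 24/37, 28/37, 32/37, 1]
j=0 picked index 0: u0 ∈ [0, 4/37)
j=1 picked index 1: u0 ∈ [-5/296, 51/296)
j=2 picked index 2: u0 ∈ [7/148, 35/148)
j=3 picked index 2: u0 ∈ [-23/296, 33/296)
j=4 picked index 3: u0 ∈ [-1/74, 5/74)
j=5 picked index 5: u0 ∈ [7/296, 39/296)
j=6 picked index 6: u0 ∈ [1/148, 17/148)
j=7 picked index 7: u0 ∈ [-3/296, 1/8)
intersection: [7/148, 5/74)

7/148 5/74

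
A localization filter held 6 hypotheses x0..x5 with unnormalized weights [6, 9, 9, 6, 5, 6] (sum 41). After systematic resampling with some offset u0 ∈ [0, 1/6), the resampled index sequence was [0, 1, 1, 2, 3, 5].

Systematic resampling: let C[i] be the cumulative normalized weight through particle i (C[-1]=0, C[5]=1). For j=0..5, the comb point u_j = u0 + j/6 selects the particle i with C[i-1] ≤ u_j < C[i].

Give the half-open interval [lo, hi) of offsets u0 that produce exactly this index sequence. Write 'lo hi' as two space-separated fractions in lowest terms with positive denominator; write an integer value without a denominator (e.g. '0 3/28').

C = [6/41, 15/41, 24/41, 30/41, 35/41, 1]
j=0 picked index 0: u0 ∈ [0, 6/41)
j=1 picked index 1: u0 ∈ [-5/246, 49/246)
j=2 picked index 1: u0 ∈ [-23/123, 4/123)
j=3 picked index 2: u0 ∈ [-11/82, 7/82)
j=4 picked index 3: u0 ∈ [-10/123, 8/123)
j=5 picked index 5: u0 ∈ [5/246, 1/6)
intersection: [5/246, 4/123)

5/246 4/123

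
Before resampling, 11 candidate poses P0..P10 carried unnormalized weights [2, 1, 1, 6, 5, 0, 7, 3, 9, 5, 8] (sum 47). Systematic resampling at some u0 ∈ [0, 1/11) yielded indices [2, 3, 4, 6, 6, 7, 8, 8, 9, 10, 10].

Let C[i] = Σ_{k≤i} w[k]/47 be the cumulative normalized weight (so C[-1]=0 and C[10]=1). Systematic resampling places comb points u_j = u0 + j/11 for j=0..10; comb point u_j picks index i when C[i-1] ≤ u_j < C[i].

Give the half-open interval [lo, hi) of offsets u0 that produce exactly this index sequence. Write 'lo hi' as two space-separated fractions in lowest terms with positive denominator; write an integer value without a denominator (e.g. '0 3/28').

C = [2/47, 3/47, 4/47, 10/47, 15/47, 15/47, 22/47, 25/47, 34/47, 39/47, 1]
j=0 picked index 2: u0 ∈ [3/47, 4/47)
j=1 picked index 3: u0 ∈ [-3/517, 63/517)
j=2 picked index 4: u0 ∈ [16/517, 71/517)
j=3 picked index 6: u0 ∈ [24/517, 101/517)
j=4 picked index 6: u0 ∈ [-23/517, 54/517)
j=5 picked index 7: u0 ∈ [7/517, 40/517)
j=6 picked index 8: u0 ∈ [-7/517, 92/517)
j=7 picked index 8: u0 ∈ [-54/517, 45/517)
j=8 picked index 9: u0 ∈ [-2/517, 53/517)
j=9 picked index 10: u0 ∈ [6/517, 2/11)
j=10 picked index 10: u0 ∈ [-41/517, 1/11)
intersection: [3/47, 40/517)

3/47 40/517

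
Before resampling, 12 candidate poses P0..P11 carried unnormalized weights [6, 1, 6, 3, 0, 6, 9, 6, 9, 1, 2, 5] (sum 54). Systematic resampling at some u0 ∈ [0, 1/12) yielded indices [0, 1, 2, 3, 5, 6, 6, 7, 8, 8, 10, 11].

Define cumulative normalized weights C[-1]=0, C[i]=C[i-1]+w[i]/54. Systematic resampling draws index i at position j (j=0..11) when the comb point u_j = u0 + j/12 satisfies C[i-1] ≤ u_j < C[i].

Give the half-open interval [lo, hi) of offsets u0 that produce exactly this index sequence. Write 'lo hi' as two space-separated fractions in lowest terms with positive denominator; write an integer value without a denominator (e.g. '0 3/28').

C = [1/9, 7/54, 13/54, 8/27, 8/27, 11/27, 31/54, 37/54, 23/27, 47/54, 49/54, 1]
j=0 picked index 0: u0 ∈ [0, 1/9)
j=1 picked index 1: u0 ∈ [1/36, 5/108)
j=2 picked index 2: u0 ∈ [-1/27, 2/27)
j=3 picked index 3: u0 ∈ [-1/108, 5/108)
j=4 picked index 5: u0 ∈ [-1/27, 2/27)
j=5 picked index 6: u0 ∈ [-1/108, 17/108)
j=6 picked index 6: u0 ∈ [-5/54, 2/27)
j=7 picked index 7: u0 ∈ [-1/108, 11/108)
j=8 picked index 8: u0 ∈ [1/54, 5/27)
j=9 picked index 8: u0 ∈ [-7/108, 11/108)
j=10 picked index 10: u0 ∈ [1/27, 2/27)
j=11 picked index 11: u0 ∈ [-1/108, 1/12)
intersection: [1/27, 5/108)

1/27 5/108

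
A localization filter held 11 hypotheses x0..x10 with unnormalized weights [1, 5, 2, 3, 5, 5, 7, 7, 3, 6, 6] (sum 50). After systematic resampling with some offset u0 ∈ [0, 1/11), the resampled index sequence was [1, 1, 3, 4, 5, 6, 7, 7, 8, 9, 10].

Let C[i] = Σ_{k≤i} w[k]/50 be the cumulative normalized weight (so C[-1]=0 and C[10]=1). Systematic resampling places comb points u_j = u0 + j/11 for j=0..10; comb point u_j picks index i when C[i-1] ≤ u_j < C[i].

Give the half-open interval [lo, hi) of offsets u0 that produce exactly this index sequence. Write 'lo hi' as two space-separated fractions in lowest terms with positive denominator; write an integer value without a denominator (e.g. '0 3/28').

1/50 8/275

C = [1/50, 3/25, 4/25, 11/50, 8/25, 21/50, 14/25, 7/10, 19/25, 22/25, 1]
j=0 picked index 1: u0 ∈ [1/50, 3/25)
j=1 picked index 1: u0 ∈ [-39/550, 8/275)
j=2 picked index 3: u0 ∈ [-6/275, 21/550)
j=3 picked index 4: u0 ∈ [-29/550, 13/275)
j=4 picked index 5: u0 ∈ [-12/275, 31/550)
j=5 picked index 6: u0 ∈ [-19/550, 29/275)
j=6 picked index 7: u0 ∈ [4/275, 17/110)
j=7 picked index 7: u0 ∈ [-21/275, 7/110)
j=8 picked index 8: u0 ∈ [-3/110, 9/275)
j=9 picked index 9: u0 ∈ [-16/275, 17/275)
j=10 picked index 10: u0 ∈ [-8/275, 1/11)
intersection: [1/50, 8/275)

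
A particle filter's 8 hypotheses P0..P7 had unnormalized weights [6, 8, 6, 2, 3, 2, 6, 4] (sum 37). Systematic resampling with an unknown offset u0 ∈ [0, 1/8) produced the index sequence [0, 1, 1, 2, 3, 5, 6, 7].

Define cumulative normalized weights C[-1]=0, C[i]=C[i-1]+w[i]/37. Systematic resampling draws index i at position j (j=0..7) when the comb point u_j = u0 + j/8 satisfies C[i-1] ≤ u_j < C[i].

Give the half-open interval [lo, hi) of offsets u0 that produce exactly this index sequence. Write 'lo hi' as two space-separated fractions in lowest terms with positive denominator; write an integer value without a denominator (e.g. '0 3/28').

15/296 7/74

C = [6/37, 14/37, 20/37, 22/37, 25/37, 27/37, 33/37, 1]
j=0 picked index 0: u0 ∈ [0, 6/37)
j=1 picked index 1: u0 ∈ [11/296, 75/296)
j=2 picked index 1: u0 ∈ [-13/148, 19/148)
j=3 picked index 2: u0 ∈ [1/296, 49/296)
j=4 picked index 3: u0 ∈ [3/74, 7/74)
j=5 picked index 5: u0 ∈ [15/296, 31/296)
j=6 picked index 6: u0 ∈ [-3/148, 21/148)
j=7 picked index 7: u0 ∈ [5/296, 1/8)
intersection: [15/296, 7/74)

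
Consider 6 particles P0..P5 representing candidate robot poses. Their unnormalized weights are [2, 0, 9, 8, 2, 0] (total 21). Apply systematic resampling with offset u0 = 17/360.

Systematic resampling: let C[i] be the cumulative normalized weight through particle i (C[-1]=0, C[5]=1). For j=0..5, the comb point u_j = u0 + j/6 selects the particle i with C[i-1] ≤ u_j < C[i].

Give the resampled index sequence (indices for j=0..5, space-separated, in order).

C = [2/21, 2/21, 11/21, 19/21, 1, 1]
j=0: u_0=17/360 ∈ [0, 2/21) → index 0
j=1: u_1=77/360 ∈ [2/21, 11/21) → index 2
j=2: u_2=137/360 ∈ [2/21, 11/21) → index 2
j=3: u_3=197/360 ∈ [11/21, 19/21) → index 3
j=4: u_4=257/360 ∈ [11/21, 19/21) → index 3
j=5: u_5=317/360 ∈ [11/21, 19/21) → index 3

0 2 2 3 3 3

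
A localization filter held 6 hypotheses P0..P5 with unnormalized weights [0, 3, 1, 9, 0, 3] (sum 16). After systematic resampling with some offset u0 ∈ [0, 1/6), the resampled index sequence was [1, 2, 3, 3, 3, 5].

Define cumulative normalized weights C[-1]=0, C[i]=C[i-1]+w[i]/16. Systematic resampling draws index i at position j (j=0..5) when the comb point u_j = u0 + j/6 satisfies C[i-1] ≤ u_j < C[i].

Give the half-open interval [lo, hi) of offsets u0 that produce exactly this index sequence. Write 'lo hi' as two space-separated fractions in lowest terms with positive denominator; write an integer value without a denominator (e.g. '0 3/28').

1/48 1/12

C = [0, 3/16, 1/4, 13/16, 13/16, 1]
j=0 picked index 1: u0 ∈ [0, 3/16)
j=1 picked index 2: u0 ∈ [1/48, 1/12)
j=2 picked index 3: u0 ∈ [-1/12, 23/48)
j=3 picked index 3: u0 ∈ [-1/4, 5/16)
j=4 picked index 3: u0 ∈ [-5/12, 7/48)
j=5 picked index 5: u0 ∈ [-1/48, 1/6)
intersection: [1/48, 1/12)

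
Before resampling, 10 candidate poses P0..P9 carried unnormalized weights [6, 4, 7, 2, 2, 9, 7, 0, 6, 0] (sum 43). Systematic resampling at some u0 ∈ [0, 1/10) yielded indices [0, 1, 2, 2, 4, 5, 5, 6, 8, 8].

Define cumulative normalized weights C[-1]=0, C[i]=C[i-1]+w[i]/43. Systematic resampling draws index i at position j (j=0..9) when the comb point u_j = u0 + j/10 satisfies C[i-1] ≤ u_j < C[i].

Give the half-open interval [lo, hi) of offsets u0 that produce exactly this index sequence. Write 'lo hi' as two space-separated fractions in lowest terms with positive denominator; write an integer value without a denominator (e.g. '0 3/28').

13/215 19/215

C = [6/43, 10/43, 17/43, 19/43, 21/43, 30/43, 37/43, 37/43, 1, 1]
j=0 picked index 0: u0 ∈ [0, 6/43)
j=1 picked index 1: u0 ∈ [17/430, 57/430)
j=2 picked index 2: u0 ∈ [7/215, 42/215)
j=3 picked index 2: u0 ∈ [-29/430, 41/430)
j=4 picked index 4: u0 ∈ [9/215, 19/215)
j=5 picked index 5: u0 ∈ [-1/86, 17/86)
j=6 picked index 5: u0 ∈ [-24/215, 21/215)
j=7 picked index 6: u0 ∈ [-1/430, 69/430)
j=8 picked index 8: u0 ∈ [13/215, 1/5)
j=9 picked index 8: u0 ∈ [-17/430, 1/10)
intersection: [13/215, 19/215)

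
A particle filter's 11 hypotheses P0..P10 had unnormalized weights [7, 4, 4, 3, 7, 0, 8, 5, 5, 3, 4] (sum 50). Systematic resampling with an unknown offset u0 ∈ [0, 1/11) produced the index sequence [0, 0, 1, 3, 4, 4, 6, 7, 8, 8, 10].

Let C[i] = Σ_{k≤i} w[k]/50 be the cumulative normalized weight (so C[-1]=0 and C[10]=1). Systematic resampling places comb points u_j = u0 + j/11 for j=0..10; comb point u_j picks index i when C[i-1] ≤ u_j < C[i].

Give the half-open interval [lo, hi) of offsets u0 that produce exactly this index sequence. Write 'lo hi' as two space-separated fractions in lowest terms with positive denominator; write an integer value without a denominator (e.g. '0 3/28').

9/275 21/550

C = [7/50, 11/50, 3/10, 9/25, 1/2, 1/2, 33/50, 19/25, 43/50, 23/25, 1]
j=0 picked index 0: u0 ∈ [0, 7/50)
j=1 picked index 0: u0 ∈ [-1/11, 27/550)
j=2 picked index 1: u0 ∈ [-23/550, 21/550)
j=3 picked index 3: u0 ∈ [3/110, 24/275)
j=4 picked index 4: u0 ∈ [-1/275, 3/22)
j=5 picked index 4: u0 ∈ [-26/275, 1/22)
j=6 picked index 6: u0 ∈ [-1/22, 63/550)
j=7 picked index 7: u0 ∈ [13/550, 34/275)
j=8 picked index 8: u0 ∈ [9/275, 73/550)
j=9 picked index 8: u0 ∈ [-16/275, 23/550)
j=10 picked index 10: u0 ∈ [3/275, 1/11)
intersection: [9/275, 21/550)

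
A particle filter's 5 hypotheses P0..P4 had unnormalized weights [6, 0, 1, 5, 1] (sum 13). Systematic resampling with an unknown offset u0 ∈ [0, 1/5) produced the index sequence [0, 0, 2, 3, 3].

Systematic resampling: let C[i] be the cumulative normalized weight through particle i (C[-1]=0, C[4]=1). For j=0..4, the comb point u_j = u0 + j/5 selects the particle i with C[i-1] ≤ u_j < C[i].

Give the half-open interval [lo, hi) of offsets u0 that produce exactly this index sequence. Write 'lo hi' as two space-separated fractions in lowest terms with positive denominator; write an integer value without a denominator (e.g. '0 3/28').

4/65 8/65

C = [6/13, 6/13, 7/13, 12/13, 1]
j=0 picked index 0: u0 ∈ [0, 6/13)
j=1 picked index 0: u0 ∈ [-1/5, 17/65)
j=2 picked index 2: u0 ∈ [4/65, 9/65)
j=3 picked index 3: u0 ∈ [-4/65, 21/65)
j=4 picked index 3: u0 ∈ [-17/65, 8/65)
intersection: [4/65, 8/65)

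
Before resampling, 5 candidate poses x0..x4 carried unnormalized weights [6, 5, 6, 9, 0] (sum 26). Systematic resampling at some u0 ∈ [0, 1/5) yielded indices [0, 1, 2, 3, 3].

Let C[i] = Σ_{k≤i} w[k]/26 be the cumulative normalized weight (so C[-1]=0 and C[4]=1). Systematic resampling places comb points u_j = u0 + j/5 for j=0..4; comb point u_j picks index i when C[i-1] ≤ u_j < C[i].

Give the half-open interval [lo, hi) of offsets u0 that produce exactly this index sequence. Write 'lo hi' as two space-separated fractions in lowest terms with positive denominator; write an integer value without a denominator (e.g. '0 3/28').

C = [3/13, 11/26, 17/26, 1, 1]
j=0 picked index 0: u0 ∈ [0, 3/13)
j=1 picked index 1: u0 ∈ [2/65, 29/130)
j=2 picked index 2: u0 ∈ [3/130, 33/130)
j=3 picked index 3: u0 ∈ [7/130, 2/5)
j=4 picked index 3: u0 ∈ [-19/130, 1/5)
intersection: [7/130, 1/5)

7/130 1/5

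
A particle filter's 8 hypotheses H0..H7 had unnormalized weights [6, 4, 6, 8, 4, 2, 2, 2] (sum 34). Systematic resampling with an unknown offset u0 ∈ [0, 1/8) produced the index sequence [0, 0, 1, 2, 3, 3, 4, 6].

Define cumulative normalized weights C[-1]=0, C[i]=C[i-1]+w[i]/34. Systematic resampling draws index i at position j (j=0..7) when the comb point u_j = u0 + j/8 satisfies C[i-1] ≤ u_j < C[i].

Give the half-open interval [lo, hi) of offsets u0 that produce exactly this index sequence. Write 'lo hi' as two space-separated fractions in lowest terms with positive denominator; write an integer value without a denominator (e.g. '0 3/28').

C = [3/17, 5/17, 8/17, 12/17, 14/17, 15/17, 16/17, 1]
j=0 picked index 0: u0 ∈ [0, 3/17)
j=1 picked index 0: u0 ∈ [-1/8, 7/136)
j=2 picked index 1: u0 ∈ [-5/68, 3/68)
j=3 picked index 2: u0 ∈ [-11/136, 13/136)
j=4 picked index 3: u0 ∈ [-1/34, 7/34)
j=5 picked index 3: u0 ∈ [-21/136, 11/136)
j=6 picked index 4: u0 ∈ [-3/68, 5/68)
j=7 picked index 6: u0 ∈ [1/136, 9/136)
intersection: [1/136, 3/68)

1/136 3/68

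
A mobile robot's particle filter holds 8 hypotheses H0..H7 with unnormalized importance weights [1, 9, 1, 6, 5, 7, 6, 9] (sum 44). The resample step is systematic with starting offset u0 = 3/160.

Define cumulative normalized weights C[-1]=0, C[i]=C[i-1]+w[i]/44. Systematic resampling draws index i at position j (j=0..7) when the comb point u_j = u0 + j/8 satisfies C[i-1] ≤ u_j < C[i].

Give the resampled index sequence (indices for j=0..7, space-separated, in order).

C = [1/44, 5/22, 1/4, 17/44, 1/2, 29/44, 35/44, 1]
j=0: u_0=3/160 ∈ [0, 1/44) → index 0
j=1: u_1=23/160 ∈ [1/44, 5/22) → index 1
j=2: u_2=43/160 ∈ [1/4, 17/44) → index 3
j=3: u_3=63/160 ∈ [17/44, 1/2) → index 4
j=4: u_4=83/160 ∈ [1/2, 29/44) → index 5
j=5: u_5=103/160 ∈ [1/2, 29/44) → index 5
j=6: u_6=123/160 ∈ [29/44, 35/44) → index 6
j=7: u_7=143/160 ∈ [35/44, 1) → index 7

0 1 3 4 5 5 6 7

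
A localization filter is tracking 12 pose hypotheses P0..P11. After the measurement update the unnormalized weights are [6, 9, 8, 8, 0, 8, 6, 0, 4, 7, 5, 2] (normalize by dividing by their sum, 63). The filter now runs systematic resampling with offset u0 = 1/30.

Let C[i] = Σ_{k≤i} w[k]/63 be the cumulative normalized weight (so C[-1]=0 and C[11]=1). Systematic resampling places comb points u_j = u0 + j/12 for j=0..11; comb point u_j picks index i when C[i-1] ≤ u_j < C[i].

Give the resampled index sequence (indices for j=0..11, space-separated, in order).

C = [2/21, 5/21, 23/63, 31/63, 31/63, 13/21, 5/7, 5/7, 7/9, 8/9, 61/63, 1]
j=0: u_0=1/30 ∈ [0, 2/21) → index 0
j=1: u_1=7/60 ∈ [2/21, 5/21) → index 1
j=2: u_2=1/5 ∈ [2/21, 5/21) → index 1
j=3: u_3=17/60 ∈ [5/21, 23/63) → index 2
j=4: u_4=11/30 ∈ [23/63, 31/63) → index 3
j=5: u_5=9/20 ∈ [23/63, 31/63) → index 3
j=6: u_6=8/15 ∈ [31/63, 13/21) → index 5
j=7: u_7=37/60 ∈ [31/63, 13/21) → index 5
j=8: u_8=7/10 ∈ [13/21, 5/7) → index 6
j=9: u_9=47/60 ∈ [7/9, 8/9) → index 9
j=10: u_10=13/15 ∈ [7/9, 8/9) → index 9
j=11: u_11=19/20 ∈ [8/9, 61/63) → index 10

0 1 1 2 3 3 5 5 6 9 9 10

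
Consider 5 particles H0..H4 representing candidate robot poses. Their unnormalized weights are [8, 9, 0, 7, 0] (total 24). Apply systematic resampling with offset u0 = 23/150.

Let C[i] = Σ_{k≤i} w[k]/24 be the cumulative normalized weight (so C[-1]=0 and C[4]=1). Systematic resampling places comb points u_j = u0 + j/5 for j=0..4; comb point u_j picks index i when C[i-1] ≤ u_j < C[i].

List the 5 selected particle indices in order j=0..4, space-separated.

C = [1/3, 17/24, 17/24, 1, 1]
j=0: u_0=23/150 ∈ [0, 1/3) → index 0
j=1: u_1=53/150 ∈ [1/3, 17/24) → index 1
j=2: u_2=83/150 ∈ [1/3, 17/24) → index 1
j=3: u_3=113/150 ∈ [17/24, 1) → index 3
j=4: u_4=143/150 ∈ [17/24, 1) → index 3

0 1 1 3 3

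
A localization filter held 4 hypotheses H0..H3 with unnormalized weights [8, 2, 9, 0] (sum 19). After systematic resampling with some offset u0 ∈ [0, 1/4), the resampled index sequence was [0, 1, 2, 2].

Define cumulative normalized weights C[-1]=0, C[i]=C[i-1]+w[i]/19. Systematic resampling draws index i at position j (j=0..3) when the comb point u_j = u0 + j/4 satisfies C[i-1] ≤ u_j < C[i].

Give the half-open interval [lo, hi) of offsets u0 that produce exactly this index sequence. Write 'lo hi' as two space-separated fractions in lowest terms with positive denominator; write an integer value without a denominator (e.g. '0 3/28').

13/76 1/4

C = [8/19, 10/19, 1, 1]
j=0 picked index 0: u0 ∈ [0, 8/19)
j=1 picked index 1: u0 ∈ [13/76, 21/76)
j=2 picked index 2: u0 ∈ [1/38, 1/2)
j=3 picked index 2: u0 ∈ [-17/76, 1/4)
intersection: [13/76, 1/4)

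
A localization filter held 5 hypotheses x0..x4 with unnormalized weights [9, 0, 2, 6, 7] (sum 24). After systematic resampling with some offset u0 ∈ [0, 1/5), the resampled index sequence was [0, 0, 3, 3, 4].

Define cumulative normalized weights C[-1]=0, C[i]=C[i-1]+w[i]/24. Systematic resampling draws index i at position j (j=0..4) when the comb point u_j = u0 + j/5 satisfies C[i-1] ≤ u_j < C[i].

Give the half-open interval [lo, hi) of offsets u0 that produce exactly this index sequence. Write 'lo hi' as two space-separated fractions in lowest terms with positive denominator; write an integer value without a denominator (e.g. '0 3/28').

C = [3/8, 3/8, 11/24, 17/24, 1]
j=0 picked index 0: u0 ∈ [0, 3/8)
j=1 picked index 0: u0 ∈ [-1/5, 7/40)
j=2 picked index 3: u0 ∈ [7/120, 37/120)
j=3 picked index 3: u0 ∈ [-17/120, 13/120)
j=4 picked index 4: u0 ∈ [-11/120, 1/5)
intersection: [7/120, 13/120)

7/120 13/120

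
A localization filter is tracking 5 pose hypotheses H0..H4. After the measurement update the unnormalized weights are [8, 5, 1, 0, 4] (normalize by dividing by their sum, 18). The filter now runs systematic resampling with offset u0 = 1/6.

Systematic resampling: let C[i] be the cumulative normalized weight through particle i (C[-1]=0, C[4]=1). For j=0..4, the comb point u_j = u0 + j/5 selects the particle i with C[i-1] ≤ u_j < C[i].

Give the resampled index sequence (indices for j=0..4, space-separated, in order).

C = [4/9, 13/18, 7/9, 7/9, 1]
j=0: u_0=1/6 ∈ [0, 4/9) → index 0
j=1: u_1=11/30 ∈ [0, 4/9) → index 0
j=2: u_2=17/30 ∈ [4/9, 13/18) → index 1
j=3: u_3=23/30 ∈ [13/18, 7/9) → index 2
j=4: u_4=29/30 ∈ [7/9, 1) → index 4

0 0 1 2 4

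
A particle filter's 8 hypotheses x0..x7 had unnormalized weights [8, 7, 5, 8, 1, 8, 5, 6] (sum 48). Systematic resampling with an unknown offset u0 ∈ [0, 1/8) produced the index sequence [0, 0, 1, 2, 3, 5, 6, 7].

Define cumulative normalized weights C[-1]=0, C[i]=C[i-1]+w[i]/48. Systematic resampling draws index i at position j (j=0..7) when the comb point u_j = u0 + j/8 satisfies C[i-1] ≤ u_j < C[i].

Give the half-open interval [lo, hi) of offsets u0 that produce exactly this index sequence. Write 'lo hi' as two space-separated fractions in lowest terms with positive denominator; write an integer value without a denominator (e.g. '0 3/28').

C = [1/6, 5/16, 5/12, 7/12, 29/48, 37/48, 7/8, 1]
j=0 picked index 0: u0 ∈ [0, 1/6)
j=1 picked index 0: u0 ∈ [-1/8, 1/24)
j=2 picked index 1: u0 ∈ [-1/12, 1/16)
j=3 picked index 2: u0 ∈ [-1/16, 1/24)
j=4 picked index 3: u0 ∈ [-1/12, 1/12)
j=5 picked index 5: u0 ∈ [-1/48, 7/48)
j=6 picked index 6: u0 ∈ [1/48, 1/8)
j=7 picked index 7: u0 ∈ [0, 1/8)
intersection: [1/48, 1/24)

1/48 1/24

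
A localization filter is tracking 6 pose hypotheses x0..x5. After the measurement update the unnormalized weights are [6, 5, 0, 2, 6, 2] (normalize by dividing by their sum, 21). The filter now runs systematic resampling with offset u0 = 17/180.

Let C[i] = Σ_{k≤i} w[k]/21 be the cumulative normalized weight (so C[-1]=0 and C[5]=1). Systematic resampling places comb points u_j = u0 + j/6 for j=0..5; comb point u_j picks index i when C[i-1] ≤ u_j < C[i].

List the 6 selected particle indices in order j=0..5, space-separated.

0 0 1 3 4 5

C = [2/7, 11/21, 11/21, 13/21, 19/21, 1]
j=0: u_0=17/180 ∈ [0, 2/7) → index 0
j=1: u_1=47/180 ∈ [0, 2/7) → index 0
j=2: u_2=77/180 ∈ [2/7, 11/21) → index 1
j=3: u_3=107/180 ∈ [11/21, 13/21) → index 3
j=4: u_4=137/180 ∈ [13/21, 19/21) → index 4
j=5: u_5=167/180 ∈ [19/21, 1) → index 5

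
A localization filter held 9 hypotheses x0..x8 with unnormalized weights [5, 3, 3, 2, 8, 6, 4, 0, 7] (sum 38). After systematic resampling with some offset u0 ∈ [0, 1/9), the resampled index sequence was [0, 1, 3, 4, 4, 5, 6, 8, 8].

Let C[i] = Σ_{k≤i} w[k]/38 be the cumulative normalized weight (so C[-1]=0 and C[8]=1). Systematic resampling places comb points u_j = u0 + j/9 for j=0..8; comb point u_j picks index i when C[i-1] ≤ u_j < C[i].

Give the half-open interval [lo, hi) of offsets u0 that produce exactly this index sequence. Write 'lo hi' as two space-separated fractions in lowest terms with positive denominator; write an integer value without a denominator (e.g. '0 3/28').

23/342 17/171

C = [5/38, 4/19, 11/38, 13/38, 21/38, 27/38, 31/38, 31/38, 1]
j=0 picked index 0: u0 ∈ [0, 5/38)
j=1 picked index 1: u0 ∈ [7/342, 17/171)
j=2 picked index 3: u0 ∈ [23/342, 41/342)
j=3 picked index 4: u0 ∈ [1/114, 25/114)
j=4 picked index 4: u0 ∈ [-35/342, 37/342)
j=5 picked index 5: u0 ∈ [-1/342, 53/342)
j=6 picked index 6: u0 ∈ [5/114, 17/114)
j=7 picked index 8: u0 ∈ [13/342, 2/9)
j=8 picked index 8: u0 ∈ [-25/342, 1/9)
intersection: [23/342, 17/171)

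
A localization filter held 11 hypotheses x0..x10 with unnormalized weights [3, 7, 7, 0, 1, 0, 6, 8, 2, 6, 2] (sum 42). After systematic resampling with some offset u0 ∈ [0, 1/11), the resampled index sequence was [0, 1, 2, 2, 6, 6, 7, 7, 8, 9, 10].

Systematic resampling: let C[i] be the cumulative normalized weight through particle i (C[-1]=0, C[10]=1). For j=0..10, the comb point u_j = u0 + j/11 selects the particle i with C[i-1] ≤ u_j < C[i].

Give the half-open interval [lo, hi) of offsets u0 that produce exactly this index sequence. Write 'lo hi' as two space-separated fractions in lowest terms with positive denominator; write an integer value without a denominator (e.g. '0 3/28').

C = [1/14, 5/21, 17/42, 17/42, 3/7, 3/7, 4/7, 16/21, 17/21, 20/21, 1]
j=0 picked index 0: u0 ∈ [0, 1/14)
j=1 picked index 1: u0 ∈ [-3/154, 34/231)
j=2 picked index 2: u0 ∈ [13/231, 103/462)
j=3 picked index 2: u0 ∈ [-8/231, 61/462)
j=4 picked index 6: u0 ∈ [5/77, 16/77)
j=5 picked index 6: u0 ∈ [-2/77, 9/77)
j=6 picked index 7: u0 ∈ [2/77, 50/231)
j=7 picked index 7: u0 ∈ [-5/77, 29/231)
j=8 picked index 8: u0 ∈ [8/231, 19/231)
j=9 picked index 9: u0 ∈ [-2/231, 31/231)
j=10 picked index 10: u0 ∈ [10/231, 1/11)
intersection: [5/77, 1/14)

5/77 1/14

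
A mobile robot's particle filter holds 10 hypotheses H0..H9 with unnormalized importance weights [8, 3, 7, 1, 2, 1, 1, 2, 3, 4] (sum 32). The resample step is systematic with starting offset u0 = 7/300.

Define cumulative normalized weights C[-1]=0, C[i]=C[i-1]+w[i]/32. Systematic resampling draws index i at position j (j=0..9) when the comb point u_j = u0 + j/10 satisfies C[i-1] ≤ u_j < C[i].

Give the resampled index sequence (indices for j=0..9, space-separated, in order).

0 0 0 1 2 2 4 7 8 9

C = [1/4, 11/32, 9/16, 19/32, 21/32, 11/16, 23/32, 25/32, 7/8, 1]
j=0: u_0=7/300 ∈ [0, 1/4) → index 0
j=1: u_1=37/300 ∈ [0, 1/4) → index 0
j=2: u_2=67/300 ∈ [0, 1/4) → index 0
j=3: u_3=97/300 ∈ [1/4, 11/32) → index 1
j=4: u_4=127/300 ∈ [11/32, 9/16) → index 2
j=5: u_5=157/300 ∈ [11/32, 9/16) → index 2
j=6: u_6=187/300 ∈ [19/32, 21/32) → index 4
j=7: u_7=217/300 ∈ [23/32, 25/32) → index 7
j=8: u_8=247/300 ∈ [25/32, 7/8) → index 8
j=9: u_9=277/300 ∈ [7/8, 1) → index 9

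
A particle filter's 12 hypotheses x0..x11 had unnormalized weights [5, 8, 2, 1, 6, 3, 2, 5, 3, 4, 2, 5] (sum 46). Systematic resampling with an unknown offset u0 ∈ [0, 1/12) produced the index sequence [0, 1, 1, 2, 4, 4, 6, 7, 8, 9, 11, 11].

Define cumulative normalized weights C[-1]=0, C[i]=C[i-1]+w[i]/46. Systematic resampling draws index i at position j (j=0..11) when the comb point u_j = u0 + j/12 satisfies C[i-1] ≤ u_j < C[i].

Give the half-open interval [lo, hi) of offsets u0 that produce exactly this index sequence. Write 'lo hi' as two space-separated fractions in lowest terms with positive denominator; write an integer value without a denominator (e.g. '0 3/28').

4/69 17/276

C = [5/46, 13/46, 15/46, 8/23, 11/23, 25/46, 27/46, 16/23, 35/46, 39/46, 41/46, 1]
j=0 picked index 0: u0 ∈ [0, 5/46)
j=1 picked index 1: u0 ∈ [7/276, 55/276)
j=2 picked index 1: u0 ∈ [-4/69, 8/69)
j=3 picked index 2: u0 ∈ [3/92, 7/92)
j=4 picked index 4: u0 ∈ [1/69, 10/69)
j=5 picked index 4: u0 ∈ [-19/276, 17/276)
j=6 picked index 6: u0 ∈ [1/23, 2/23)
j=7 picked index 7: u0 ∈ [1/276, 31/276)
j=8 picked index 8: u0 ∈ [2/69, 13/138)
j=9 picked index 9: u0 ∈ [1/92, 9/92)
j=10 picked index 11: u0 ∈ [4/69, 1/6)
j=11 picked index 11: u0 ∈ [-7/276, 1/12)
intersection: [4/69, 17/276)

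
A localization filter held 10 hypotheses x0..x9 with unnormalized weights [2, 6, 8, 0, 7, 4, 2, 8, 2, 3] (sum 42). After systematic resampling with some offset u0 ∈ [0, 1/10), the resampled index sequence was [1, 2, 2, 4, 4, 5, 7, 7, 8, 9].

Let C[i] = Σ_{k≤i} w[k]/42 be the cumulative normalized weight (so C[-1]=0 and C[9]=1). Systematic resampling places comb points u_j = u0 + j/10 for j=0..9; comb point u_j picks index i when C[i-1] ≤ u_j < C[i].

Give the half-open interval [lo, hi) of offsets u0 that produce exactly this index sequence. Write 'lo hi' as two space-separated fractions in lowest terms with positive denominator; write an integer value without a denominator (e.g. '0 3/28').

19/210 1/10

C = [1/21, 4/21, 8/21, 8/21, 23/42, 9/14, 29/42, 37/42, 13/14, 1]
j=0 picked index 1: u0 ∈ [1/21, 4/21)
j=1 picked index 2: u0 ∈ [19/210, 59/210)
j=2 picked index 2: u0 ∈ [-1/105, 19/105)
j=3 picked index 4: u0 ∈ [17/210, 26/105)
j=4 picked index 4: u0 ∈ [-2/105, 31/210)
j=5 picked index 5: u0 ∈ [1/21, 1/7)
j=6 picked index 7: u0 ∈ [19/210, 59/210)
j=7 picked index 7: u0 ∈ [-1/105, 19/105)
j=8 picked index 8: u0 ∈ [17/210, 9/70)
j=9 picked index 9: u0 ∈ [1/35, 1/10)
intersection: [19/210, 1/10)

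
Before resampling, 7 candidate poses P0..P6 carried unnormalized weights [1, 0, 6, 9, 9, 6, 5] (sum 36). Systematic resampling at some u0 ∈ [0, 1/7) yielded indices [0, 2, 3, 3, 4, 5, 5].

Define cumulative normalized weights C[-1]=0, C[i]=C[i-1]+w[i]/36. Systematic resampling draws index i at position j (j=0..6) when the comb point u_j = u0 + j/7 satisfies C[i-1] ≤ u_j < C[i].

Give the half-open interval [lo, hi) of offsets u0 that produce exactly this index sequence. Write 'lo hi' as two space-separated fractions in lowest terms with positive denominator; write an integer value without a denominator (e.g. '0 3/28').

0 1/252

C = [1/36, 1/36, 7/36, 4/9, 25/36, 31/36, 1]
j=0 picked index 0: u0 ∈ [0, 1/36)
j=1 picked index 2: u0 ∈ [-29/252, 13/252)
j=2 picked index 3: u0 ∈ [-23/252, 10/63)
j=3 picked index 3: u0 ∈ [-59/252, 1/63)
j=4 picked index 4: u0 ∈ [-8/63, 31/252)
j=5 picked index 5: u0 ∈ [-5/252, 37/252)
j=6 picked index 5: u0 ∈ [-41/252, 1/252)
intersection: [0, 1/252)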